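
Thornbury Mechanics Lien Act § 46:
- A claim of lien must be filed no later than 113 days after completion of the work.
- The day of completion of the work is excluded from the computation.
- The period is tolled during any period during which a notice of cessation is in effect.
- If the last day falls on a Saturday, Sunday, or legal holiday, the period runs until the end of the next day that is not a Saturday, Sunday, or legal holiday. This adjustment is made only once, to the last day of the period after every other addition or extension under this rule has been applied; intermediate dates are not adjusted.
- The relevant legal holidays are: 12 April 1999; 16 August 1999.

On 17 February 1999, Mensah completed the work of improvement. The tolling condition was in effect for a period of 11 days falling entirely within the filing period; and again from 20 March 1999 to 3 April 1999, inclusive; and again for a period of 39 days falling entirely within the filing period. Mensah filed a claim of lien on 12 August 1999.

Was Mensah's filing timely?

113 days after 17 February 1999 is June 10, 1999.
Tolling adds 11 days: June 10, 1999 + 11 days = June 21, 1999.
From March 20, 1999 through April 3, 1999 inclusive is 15 days; tolling adds 15 days: June 21, 1999 + 15 days = July 6, 1999.
Tolling adds 39 days: July 6, 1999 + 39 days = August 14, 1999.
August 14, 1999 is Saturday; August 15, 1999 is Sunday; August 16, 1999 is a listed holiday. The next qualifying day is August 17, 1999.
The deadline is August 17, 1999; the filing on August 12, 1999 is on or before that date.

Yes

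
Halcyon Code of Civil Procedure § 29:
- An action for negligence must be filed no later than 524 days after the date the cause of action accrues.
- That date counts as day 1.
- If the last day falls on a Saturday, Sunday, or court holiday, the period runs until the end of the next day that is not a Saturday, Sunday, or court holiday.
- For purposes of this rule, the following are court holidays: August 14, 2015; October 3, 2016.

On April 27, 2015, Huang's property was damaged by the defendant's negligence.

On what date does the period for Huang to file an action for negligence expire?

Counting April 27, 2015 as day 1, day 524 is October 1, 2016.
October 1, 2016 is Saturday; October 2, 2016 is Sunday; October 3, 2016 is a listed holiday. The next qualifying day is October 4, 2016.

October 4, 2016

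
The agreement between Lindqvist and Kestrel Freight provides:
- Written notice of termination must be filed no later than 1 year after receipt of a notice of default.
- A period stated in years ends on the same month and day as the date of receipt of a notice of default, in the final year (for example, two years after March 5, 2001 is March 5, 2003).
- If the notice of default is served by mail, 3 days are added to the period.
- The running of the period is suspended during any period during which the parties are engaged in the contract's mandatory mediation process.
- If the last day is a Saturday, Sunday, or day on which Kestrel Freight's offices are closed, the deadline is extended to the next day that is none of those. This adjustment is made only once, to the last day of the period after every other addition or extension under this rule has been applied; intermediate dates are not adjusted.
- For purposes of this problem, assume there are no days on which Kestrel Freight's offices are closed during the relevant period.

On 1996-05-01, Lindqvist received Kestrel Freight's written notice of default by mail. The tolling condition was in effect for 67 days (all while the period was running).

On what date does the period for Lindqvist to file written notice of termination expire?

July 10, 1997

1 year after 1996-05-01 is May 1, 1997.
Service was by mail, adding 3 days: May 1, 1997 + 3 days = May 4, 1997.
Tolling adds 67 days: May 4, 1997 + 67 days = July 10, 1997.
July 10, 1997 is a Thursday and not a day on which Kestrel Freight's offices are closed, so no extension applies.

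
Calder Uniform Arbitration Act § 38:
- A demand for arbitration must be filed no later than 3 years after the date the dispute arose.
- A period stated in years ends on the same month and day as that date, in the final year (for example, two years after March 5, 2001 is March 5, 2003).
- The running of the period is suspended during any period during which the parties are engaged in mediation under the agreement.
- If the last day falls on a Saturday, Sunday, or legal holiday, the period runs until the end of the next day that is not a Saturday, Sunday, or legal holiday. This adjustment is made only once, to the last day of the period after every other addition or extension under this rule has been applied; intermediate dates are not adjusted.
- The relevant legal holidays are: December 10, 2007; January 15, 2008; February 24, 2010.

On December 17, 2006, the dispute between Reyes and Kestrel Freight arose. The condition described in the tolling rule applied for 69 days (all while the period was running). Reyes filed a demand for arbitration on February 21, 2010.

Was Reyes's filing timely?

Yes

3 years after December 17, 2006 is December 17, 2009.
Tolling adds 69 days: December 17, 2009 + 69 days = February 24, 2010.
February 24, 2010 is a listed holiday. The next qualifying day is February 25, 2010.
The deadline is February 25, 2010; the filing on February 21, 2010 is on or before that date.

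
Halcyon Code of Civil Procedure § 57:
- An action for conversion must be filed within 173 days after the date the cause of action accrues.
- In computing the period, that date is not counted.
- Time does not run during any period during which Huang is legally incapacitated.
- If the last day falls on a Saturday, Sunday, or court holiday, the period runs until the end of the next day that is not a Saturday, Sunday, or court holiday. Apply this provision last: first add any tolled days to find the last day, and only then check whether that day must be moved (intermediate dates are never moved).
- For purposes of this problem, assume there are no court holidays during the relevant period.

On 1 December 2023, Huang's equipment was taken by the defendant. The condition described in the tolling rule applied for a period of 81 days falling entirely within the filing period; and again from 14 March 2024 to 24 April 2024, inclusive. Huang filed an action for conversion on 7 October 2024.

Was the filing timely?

No

173 days after 1 December 2023 is May 22, 2024.
Tolling adds 81 days: May 22, 2024 + 81 days = August 11, 2024.
From March 14, 2024 through April 24, 2024 inclusive is 42 days; tolling adds 42 days: August 11, 2024 + 42 days = September 22, 2024.
September 22, 2024 is Sunday. The next qualifying day is September 23, 2024.
The deadline is September 23, 2024; the filing on October 7, 2024 is after that date.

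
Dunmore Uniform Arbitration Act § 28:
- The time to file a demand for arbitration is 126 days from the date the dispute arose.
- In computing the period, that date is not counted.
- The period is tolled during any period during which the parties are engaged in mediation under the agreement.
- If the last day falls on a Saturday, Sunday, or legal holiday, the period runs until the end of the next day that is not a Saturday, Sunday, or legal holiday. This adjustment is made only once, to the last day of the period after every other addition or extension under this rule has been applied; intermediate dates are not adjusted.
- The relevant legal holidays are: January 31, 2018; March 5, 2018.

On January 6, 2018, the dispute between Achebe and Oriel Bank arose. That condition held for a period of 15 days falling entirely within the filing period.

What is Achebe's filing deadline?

May 28, 2018

126 days after January 6, 2018 is May 12, 2018.
Tolling adds 15 days: May 12, 2018 + 15 days = May 27, 2018.
May 27, 2018 is Sunday. The next qualifying day is May 28, 2018.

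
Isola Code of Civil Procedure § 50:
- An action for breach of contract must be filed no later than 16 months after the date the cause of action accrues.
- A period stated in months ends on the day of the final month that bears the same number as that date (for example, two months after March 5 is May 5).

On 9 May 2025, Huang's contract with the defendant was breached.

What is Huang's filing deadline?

September 9, 2026

16 months after 9 May 2025 is September 9, 2026.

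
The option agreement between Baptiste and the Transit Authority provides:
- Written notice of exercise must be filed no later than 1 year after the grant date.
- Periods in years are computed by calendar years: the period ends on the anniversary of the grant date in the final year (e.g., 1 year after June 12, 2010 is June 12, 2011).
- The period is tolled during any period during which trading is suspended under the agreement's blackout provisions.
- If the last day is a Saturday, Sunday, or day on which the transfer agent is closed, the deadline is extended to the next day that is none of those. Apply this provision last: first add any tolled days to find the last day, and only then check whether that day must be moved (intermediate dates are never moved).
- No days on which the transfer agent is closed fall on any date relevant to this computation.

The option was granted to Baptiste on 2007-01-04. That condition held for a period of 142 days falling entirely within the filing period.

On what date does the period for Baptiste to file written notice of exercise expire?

1 year after 2007-01-04 is January 4, 2008.
Tolling adds 142 days: January 4, 2008 + 142 days = May 25, 2008.
May 25, 2008 is Sunday. The next qualifying day is May 26, 2008.

May 26, 2008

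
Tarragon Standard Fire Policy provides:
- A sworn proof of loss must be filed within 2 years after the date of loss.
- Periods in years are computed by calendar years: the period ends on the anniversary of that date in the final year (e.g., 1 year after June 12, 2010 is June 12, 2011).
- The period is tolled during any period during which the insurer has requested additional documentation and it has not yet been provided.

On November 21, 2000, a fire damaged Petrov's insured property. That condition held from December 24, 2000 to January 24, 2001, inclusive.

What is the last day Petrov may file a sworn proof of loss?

2 years after November 21, 2000 is November 21, 2002.
From December 24, 2000 through January 24, 2001 inclusive is 32 days; tolling adds 32 days: November 21, 2002 + 32 days = December 23, 2002.

December 23, 2002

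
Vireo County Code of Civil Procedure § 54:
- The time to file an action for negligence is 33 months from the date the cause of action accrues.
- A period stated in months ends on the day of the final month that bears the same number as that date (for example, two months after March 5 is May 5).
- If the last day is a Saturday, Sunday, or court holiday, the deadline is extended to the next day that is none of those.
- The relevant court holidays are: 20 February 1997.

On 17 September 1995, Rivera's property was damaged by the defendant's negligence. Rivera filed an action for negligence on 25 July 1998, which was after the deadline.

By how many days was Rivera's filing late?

38 days

33 months after 17 September 1995 is June 17, 1998.
June 17, 1998 is a Wednesday and not a court holiday, so no extension applies.
The deadline is June 17, 1998; from June 17, 1998 to July 25, 1998 is 38 days.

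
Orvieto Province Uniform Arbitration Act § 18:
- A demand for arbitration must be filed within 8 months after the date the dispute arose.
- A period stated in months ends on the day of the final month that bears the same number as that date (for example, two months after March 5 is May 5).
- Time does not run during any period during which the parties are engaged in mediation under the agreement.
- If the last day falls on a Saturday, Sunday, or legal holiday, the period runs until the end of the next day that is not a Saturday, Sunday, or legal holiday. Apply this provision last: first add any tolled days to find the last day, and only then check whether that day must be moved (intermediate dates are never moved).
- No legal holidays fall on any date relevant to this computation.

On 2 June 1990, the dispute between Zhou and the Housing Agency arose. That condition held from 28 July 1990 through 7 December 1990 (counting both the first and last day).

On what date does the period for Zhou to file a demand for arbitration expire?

June 17, 1991

8 months after 2 June 1990 is February 2, 1991.
From July 28, 1990 through December 7, 1990 inclusive is 133 days; tolling adds 133 days: February 2, 1991 + 133 days = June 15, 1991.
June 15, 1991 is Saturday; June 16, 1991 is Sunday. The next qualifying day is June 17, 1991.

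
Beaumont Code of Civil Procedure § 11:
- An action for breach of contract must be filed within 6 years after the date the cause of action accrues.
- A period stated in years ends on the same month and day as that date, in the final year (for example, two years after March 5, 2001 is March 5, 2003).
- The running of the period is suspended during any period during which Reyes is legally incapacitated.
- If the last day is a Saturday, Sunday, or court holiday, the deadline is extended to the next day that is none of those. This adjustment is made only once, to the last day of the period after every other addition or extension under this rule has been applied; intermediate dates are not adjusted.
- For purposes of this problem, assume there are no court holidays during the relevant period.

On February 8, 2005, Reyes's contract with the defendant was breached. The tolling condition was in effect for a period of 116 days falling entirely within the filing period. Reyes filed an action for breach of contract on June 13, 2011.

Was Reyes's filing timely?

No

6 years after February 8, 2005 is February 8, 2011.
Tolling adds 116 days: February 8, 2011 + 116 days = June 4, 2011.
June 4, 2011 is Saturday; June 5, 2011 is Sunday. The next qualifying day is June 6, 2011.
The deadline is June 6, 2011; the filing on June 13, 2011 is after that date.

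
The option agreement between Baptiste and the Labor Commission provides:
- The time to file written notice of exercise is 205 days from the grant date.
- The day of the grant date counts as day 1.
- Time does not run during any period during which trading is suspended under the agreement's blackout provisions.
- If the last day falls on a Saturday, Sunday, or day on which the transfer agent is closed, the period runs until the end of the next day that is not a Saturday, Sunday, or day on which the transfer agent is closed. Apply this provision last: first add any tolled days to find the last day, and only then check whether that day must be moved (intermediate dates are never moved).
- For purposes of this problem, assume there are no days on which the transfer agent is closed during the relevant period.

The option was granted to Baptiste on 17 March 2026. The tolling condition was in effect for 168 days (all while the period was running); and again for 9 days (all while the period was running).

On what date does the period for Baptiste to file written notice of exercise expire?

April 2, 2027

Counting 17 March 2026 as day 1, day 205 is October 7, 2026.
Tolling adds 168 days: October 7, 2026 + 168 days = March 24, 2027.
Tolling adds 9 days: March 24, 2027 + 9 days = April 2, 2027.
April 2, 2027 is a Friday and not a day on which the transfer agent is closed, so no extension applies.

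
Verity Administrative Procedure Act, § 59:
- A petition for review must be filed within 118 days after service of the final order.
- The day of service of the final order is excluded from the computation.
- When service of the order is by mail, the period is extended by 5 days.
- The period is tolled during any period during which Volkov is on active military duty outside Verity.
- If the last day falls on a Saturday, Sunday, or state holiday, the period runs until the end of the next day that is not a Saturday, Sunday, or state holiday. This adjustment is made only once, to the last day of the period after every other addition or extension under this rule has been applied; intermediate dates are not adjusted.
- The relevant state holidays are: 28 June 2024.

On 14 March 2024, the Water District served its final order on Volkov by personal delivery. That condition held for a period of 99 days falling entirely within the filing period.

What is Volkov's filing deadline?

October 17, 2024

118 days after 14 March 2024 is July 10, 2024.
Service was not by mail, so no mail extension applies.
Tolling adds 99 days: July 10, 2024 + 99 days = October 17, 2024.
October 17, 2024 is a Thursday and not a state holiday, so no extension applies.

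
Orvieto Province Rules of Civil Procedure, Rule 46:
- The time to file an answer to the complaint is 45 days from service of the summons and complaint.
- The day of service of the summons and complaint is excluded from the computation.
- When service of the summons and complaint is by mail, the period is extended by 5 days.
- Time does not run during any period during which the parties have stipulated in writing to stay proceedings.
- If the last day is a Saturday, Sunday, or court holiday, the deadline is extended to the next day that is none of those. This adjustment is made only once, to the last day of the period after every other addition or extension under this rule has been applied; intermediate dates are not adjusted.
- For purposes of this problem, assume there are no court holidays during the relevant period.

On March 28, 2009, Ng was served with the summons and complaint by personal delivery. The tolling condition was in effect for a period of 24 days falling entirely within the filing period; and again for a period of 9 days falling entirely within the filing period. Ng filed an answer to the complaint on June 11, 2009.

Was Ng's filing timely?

45 days after March 28, 2009 is May 12, 2009.
Service was not by mail, so no mail extension applies.
Tolling adds 24 days: May 12, 2009 + 24 days = June 5, 2009.
Tolling adds 9 days: June 5, 2009 + 9 days = June 14, 2009.
June 14, 2009 is Sunday. The next qualifying day is June 15, 2009.
The deadline is June 15, 2009; the filing on June 11, 2009 is on or before that date.

Yes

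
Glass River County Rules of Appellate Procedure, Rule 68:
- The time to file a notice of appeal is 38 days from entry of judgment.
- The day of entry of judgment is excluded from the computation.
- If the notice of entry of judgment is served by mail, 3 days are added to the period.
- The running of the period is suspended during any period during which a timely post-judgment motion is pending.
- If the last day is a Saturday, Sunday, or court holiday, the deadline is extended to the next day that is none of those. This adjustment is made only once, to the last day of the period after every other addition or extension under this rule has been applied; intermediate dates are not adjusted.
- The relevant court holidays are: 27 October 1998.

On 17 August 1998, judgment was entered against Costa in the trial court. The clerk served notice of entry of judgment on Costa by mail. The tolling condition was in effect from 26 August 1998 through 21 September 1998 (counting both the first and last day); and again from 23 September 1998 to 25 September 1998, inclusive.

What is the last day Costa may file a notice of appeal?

38 days after 17 August 1998 is September 24, 1998.
Service was by mail, adding 3 days: September 24, 1998 + 3 days = September 27, 1998.
From August 26, 1998 through September 21, 1998 inclusive is 27 days; tolling adds 27 days: September 27, 1998 + 27 days = October 24, 1998.
From September 23, 1998 through September 25, 1998 inclusive is 3 days; tolling adds 3 days: October 24, 1998 + 3 days = October 27, 1998.
October 27, 1998 is a listed holiday. The next qualifying day is October 28, 1998.

October 28, 1998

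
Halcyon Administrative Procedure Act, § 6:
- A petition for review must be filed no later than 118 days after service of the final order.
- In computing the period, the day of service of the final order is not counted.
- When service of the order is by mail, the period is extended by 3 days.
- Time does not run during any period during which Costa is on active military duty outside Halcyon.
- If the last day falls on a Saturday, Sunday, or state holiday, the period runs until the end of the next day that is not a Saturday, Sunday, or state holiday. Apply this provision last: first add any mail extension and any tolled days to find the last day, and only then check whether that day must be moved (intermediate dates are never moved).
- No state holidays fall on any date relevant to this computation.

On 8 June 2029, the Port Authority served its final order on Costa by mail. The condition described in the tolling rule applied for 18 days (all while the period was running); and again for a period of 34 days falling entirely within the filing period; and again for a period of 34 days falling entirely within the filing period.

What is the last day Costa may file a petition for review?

118 days after 8 June 2029 is October 4, 2029.
Service was by mail, adding 3 days: October 4, 2029 + 3 days = October 7, 2029.
Tolling adds 18 days: October 7, 2029 + 18 days = October 25, 2029.
Tolling adds 34 days: October 25, 2029 + 34 days = November 28, 2029.
Tolling adds 34 days: November 28, 2029 + 34 days = January 1, 2030.
January 1, 2030 is a Tuesday and not a state holiday, so no extension applies.

January 1, 2030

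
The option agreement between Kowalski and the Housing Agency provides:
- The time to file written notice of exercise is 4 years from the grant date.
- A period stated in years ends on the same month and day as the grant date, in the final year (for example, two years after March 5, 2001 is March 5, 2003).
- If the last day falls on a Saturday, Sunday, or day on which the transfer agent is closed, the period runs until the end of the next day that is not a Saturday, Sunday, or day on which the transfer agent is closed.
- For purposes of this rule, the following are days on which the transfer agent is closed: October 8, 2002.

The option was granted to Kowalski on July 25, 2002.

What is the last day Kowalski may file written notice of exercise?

July 25, 2006

4 years after July 25, 2002 is July 25, 2006.
July 25, 2006 is a Tuesday and not a day on which the transfer agent is closed, so no extension applies.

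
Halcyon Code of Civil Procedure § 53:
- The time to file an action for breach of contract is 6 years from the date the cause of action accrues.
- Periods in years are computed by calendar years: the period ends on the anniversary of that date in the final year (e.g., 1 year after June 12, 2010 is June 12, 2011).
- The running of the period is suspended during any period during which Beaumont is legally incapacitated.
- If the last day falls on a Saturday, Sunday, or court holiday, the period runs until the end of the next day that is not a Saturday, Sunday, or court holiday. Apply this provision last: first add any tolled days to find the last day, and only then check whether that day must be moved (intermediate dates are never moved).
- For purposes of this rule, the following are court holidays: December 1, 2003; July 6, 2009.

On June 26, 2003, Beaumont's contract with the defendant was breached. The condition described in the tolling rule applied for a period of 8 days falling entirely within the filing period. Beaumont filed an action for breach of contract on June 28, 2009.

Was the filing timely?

6 years after June 26, 2003 is June 26, 2009.
Tolling adds 8 days: June 26, 2009 + 8 days = July 4, 2009.
July 4, 2009 is Saturday; July 5, 2009 is Sunday; July 6, 2009 is a listed holiday. The next qualifying day is July 7, 2009.
The deadline is July 7, 2009; the filing on June 28, 2009 is on or before that date.

Yes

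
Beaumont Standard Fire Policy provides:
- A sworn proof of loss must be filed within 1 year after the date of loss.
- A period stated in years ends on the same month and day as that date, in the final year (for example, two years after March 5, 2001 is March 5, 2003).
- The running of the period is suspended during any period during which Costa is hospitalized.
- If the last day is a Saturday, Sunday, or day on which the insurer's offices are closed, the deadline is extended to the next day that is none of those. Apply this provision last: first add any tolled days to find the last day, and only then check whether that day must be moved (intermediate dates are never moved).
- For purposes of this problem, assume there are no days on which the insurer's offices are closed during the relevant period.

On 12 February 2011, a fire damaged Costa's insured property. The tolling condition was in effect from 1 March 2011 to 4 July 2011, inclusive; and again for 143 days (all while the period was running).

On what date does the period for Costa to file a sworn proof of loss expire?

1 year after 12 February 2011 is February 12, 2012.
From March 1, 2011 through July 4, 2011 inclusive is 126 days; tolling adds 126 days: February 12, 2012 + 126 days = June 17, 2012.
Tolling adds 143 days: June 17, 2012 + 143 days = November 7, 2012.
November 7, 2012 is a Wednesday and not a day on which the insurer's offices are closed, so no extension applies.

November 7, 2012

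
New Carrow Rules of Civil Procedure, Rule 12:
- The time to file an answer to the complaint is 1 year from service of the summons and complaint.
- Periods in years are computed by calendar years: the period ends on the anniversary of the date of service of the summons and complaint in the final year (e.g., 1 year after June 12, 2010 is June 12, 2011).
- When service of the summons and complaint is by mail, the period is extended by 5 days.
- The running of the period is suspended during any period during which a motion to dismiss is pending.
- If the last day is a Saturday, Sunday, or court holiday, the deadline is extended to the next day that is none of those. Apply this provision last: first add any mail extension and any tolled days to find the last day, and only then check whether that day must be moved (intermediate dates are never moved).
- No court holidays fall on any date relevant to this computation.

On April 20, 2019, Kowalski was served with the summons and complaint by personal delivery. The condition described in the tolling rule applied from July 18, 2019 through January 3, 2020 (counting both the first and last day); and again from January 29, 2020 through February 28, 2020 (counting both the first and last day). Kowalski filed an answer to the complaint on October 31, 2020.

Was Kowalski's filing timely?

Yes

1 year after April 20, 2019 is April 20, 2020.
Service was not by mail, so no mail extension applies.
From July 18, 2019 through January 3, 2020 inclusive is 170 days; tolling adds 170 days: April 20, 2020 + 170 days = October 7, 2020.
From January 29, 2020 through February 28, 2020 inclusive is 31 days; tolling adds 31 days: October 7, 2020 + 31 days = November 7, 2020.
November 7, 2020 is Saturday; November 8, 2020 is Sunday. The next qualifying day is November 9, 2020.
The deadline is November 9, 2020; the filing on October 31, 2020 is on or before that date.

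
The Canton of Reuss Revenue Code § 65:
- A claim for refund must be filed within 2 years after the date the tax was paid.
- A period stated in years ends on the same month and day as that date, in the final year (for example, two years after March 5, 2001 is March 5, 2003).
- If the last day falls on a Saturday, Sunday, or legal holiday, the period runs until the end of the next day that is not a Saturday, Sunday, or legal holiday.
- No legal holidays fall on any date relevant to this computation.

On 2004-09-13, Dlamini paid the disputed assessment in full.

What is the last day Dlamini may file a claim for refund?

September 13, 2006

2 years after 2004-09-13 is September 13, 2006.
September 13, 2006 is a Wednesday and not a legal holiday, so no extension applies.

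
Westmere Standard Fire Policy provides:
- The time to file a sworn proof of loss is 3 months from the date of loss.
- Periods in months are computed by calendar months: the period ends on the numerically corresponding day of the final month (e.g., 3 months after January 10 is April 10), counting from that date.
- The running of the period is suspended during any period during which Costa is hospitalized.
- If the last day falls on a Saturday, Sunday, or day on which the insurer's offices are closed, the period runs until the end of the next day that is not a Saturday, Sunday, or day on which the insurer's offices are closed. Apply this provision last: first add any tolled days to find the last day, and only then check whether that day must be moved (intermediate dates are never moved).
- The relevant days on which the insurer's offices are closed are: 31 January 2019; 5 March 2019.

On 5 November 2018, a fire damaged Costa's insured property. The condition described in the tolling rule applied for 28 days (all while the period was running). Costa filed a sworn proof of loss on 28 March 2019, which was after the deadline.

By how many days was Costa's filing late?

3 months after 5 November 2018 is February 5, 2019.
Tolling adds 28 days: February 5, 2019 + 28 days = March 5, 2019.
March 5, 2019 is a listed holiday. The next qualifying day is March 6, 2019.
The deadline is March 6, 2019; from March 6, 2019 to March 28, 2019 is 22 days.

22 days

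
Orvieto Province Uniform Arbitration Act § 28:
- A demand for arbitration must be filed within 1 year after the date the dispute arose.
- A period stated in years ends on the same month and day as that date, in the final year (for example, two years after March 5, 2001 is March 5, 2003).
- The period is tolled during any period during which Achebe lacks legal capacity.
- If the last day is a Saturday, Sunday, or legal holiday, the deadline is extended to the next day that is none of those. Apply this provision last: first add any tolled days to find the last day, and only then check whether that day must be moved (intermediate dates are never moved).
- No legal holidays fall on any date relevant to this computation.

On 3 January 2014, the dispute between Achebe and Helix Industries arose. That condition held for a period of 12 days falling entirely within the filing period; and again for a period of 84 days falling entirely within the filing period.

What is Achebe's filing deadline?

1 year after 3 January 2014 is January 3, 2015.
Tolling adds 12 days: January 3, 2015 + 12 days = January 15, 2015.
Tolling adds 84 days: January 15, 2015 + 84 days = April 9, 2015.
April 9, 2015 is a Thursday and not a legal holiday, so no extension applies.

April 9, 2015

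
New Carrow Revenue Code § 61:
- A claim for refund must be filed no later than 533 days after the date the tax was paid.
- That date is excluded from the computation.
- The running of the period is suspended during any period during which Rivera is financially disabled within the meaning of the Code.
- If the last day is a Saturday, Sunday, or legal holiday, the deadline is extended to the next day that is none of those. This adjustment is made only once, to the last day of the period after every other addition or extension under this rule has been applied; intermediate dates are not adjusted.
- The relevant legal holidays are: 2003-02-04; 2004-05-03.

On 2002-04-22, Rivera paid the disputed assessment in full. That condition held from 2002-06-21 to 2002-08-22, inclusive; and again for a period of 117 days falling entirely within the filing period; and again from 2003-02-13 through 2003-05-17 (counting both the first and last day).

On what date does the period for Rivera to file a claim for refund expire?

July 7, 2004

533 days after 2002-04-22 is October 7, 2003.
From June 21, 2002 through August 22, 2002 inclusive is 63 days; tolling adds 63 days: October 7, 2003 + 63 days = December 9, 2003.
Tolling adds 117 days: December 9, 2003 + 117 days = April 4, 2004.
From February 13, 2003 through May 17, 2003 inclusive is 94 days; tolling adds 94 days: April 4, 2004 + 94 days = July 7, 2004.
July 7, 2004 is a Wednesday and not a legal holiday, so no extension applies.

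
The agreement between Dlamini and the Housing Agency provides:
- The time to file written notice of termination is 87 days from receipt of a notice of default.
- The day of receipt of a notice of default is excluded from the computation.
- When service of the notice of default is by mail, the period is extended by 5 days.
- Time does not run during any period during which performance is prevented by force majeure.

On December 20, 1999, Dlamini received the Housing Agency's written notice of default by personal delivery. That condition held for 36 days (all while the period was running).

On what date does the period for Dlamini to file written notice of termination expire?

87 days after December 20, 1999 is March 16, 2000.
Service was not by mail, so no mail extension applies.
Tolling adds 36 days: March 16, 2000 + 36 days = April 21, 2000.

April 21, 2000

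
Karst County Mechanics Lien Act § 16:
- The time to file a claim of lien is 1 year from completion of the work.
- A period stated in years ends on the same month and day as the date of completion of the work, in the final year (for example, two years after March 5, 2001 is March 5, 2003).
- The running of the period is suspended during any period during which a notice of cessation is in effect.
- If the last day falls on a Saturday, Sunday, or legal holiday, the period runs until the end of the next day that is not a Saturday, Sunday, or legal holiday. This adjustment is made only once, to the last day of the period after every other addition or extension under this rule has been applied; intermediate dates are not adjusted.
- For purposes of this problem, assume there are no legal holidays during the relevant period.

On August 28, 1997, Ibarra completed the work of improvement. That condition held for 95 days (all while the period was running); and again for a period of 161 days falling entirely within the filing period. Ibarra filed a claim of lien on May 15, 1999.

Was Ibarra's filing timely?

No

1 year after August 28, 1997 is August 28, 1998.
Tolling adds 95 days: August 28, 1998 + 95 days = December 1, 1998.
Tolling adds 161 days: December 1, 1998 + 161 days = May 11, 1999.
May 11, 1999 is a Tuesday and not a legal holiday, so no extension applies.
The deadline is May 11, 1999; the filing on May 15, 1999 is after that date.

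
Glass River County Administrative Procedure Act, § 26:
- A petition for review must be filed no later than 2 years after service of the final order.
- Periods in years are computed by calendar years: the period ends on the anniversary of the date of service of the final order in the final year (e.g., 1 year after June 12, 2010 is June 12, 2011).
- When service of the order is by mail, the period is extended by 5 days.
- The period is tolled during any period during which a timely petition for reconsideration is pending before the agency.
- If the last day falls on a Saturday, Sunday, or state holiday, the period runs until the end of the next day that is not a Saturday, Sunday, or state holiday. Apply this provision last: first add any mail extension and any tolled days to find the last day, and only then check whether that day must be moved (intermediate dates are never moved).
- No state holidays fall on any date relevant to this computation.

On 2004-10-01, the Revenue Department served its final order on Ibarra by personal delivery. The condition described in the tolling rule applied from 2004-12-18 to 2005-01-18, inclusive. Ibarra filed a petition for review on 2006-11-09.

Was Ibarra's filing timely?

2 years after 2004-10-01 is October 1, 2006.
Service was not by mail, so no mail extension applies.
From December 18, 2004 through January 18, 2005 inclusive is 32 days; tolling adds 32 days: October 1, 2006 + 32 days = November 2, 2006.
November 2, 2006 is a Thursday and not a state holiday, so no extension applies.
The deadline is November 2, 2006; the filing on November 9, 2006 is after that date.

No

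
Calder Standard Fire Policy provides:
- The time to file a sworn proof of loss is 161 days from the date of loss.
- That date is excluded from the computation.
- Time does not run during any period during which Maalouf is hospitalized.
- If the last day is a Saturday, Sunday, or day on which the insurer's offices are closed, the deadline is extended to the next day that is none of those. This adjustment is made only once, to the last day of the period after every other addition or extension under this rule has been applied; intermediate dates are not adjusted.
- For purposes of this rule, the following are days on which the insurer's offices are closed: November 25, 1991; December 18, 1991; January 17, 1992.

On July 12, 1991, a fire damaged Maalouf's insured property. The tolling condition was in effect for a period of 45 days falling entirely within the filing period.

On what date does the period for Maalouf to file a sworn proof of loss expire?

161 days after July 12, 1991 is December 20, 1991.
Tolling adds 45 days: December 20, 1991 + 45 days = February 3, 1992.
February 3, 1992 is a Monday and not a day on which the insurer's offices are closed, so no extension applies.

February 3, 1992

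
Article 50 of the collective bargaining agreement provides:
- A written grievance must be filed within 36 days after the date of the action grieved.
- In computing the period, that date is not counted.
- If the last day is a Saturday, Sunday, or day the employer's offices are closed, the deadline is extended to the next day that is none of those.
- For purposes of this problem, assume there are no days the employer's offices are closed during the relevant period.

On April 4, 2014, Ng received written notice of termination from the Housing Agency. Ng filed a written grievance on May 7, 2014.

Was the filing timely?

36 days after April 4, 2014 is May 10, 2014.
May 10, 2014 is Saturday; May 11, 2014 is Sunday. The next qualifying day is May 12, 2014.
The deadline is May 12, 2014; the filing on May 7, 2014 is on or before that date.

Yes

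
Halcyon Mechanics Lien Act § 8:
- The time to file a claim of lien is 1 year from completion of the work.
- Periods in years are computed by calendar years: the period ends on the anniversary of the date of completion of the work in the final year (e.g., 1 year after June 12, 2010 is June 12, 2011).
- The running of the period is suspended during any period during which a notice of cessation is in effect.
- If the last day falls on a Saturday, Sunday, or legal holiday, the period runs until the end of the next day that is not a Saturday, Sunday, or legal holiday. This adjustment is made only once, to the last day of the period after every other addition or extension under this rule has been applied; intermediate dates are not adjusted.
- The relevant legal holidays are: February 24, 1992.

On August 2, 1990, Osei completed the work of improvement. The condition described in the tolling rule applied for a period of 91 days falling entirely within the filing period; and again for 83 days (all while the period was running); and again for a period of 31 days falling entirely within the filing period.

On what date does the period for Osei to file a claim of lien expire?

1 year after August 2, 1990 is August 2, 1991.
Tolling adds 91 days: August 2, 1991 + 91 days = November 1, 1991.
Tolling adds 83 days: November 1, 1991 + 83 days = January 23, 1992.
Tolling adds 31 days: January 23, 1992 + 31 days = February 23, 1992.
February 23, 1992 is Sunday; February 24, 1992 is a listed holiday. The next qualifying day is February 25, 1992.

February 25, 1992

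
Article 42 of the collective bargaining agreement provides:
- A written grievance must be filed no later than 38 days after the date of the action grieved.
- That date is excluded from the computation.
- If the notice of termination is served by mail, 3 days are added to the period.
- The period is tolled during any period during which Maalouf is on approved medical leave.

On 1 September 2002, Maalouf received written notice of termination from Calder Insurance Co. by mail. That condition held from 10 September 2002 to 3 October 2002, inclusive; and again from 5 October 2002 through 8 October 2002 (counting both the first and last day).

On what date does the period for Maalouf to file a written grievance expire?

November 9, 2002

38 days after 1 September 2002 is October 9, 2002.
Service was by mail, adding 3 days: October 9, 2002 + 3 days = October 12, 2002.
From September 10, 2002 through October 3, 2002 inclusive is 24 days; tolling adds 24 days: October 12, 2002 + 24 days = November 5, 2002.
From October 5, 2002 through October 8, 2002 inclusive is 4 days; tolling adds 4 days: November 5, 2002 + 4 days = November 9, 2002.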